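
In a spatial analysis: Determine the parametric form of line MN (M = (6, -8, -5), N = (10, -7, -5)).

Direction vector d = N - M = (10 - 6, -7 + 8, -5 + 5) = (4, 1, 0)
Parametric form r = M + t·d:
x = 6 + 4t, y = -8 + t, z = -5

x = 6 + 4t, y = -8 + t, z = -5


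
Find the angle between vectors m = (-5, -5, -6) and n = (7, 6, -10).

m·n = (-5)·7 + (-5)·6 + (-6)·(-10) = -35 - 30 + 60 = -5
|m| = √((-5)² + (-5)² + (-6)²) = √86 ≈ 9.274
|n| = √(7² + 6² + (-10)²) = √185 ≈ 13.6
cos θ = (m·n)/(|m||n|) = -5/(9.274·13.6) ≈ -0.03964
θ = arccos(-0.03964) ≈ 92.27°

92.27°


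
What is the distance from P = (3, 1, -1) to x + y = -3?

distance = |a·x₀ + b·y₀ + c·z₀ - d| / √(a² + b² + c²)
  = |1·3 + 1·1 + 0·(-1) - (-3)| / √(1² + 1² + 0²)
  = |3 + 1 + 0 + 3| / √(1 + 1 + 0)
  = |7| / √2
  = 7 / 1.414
  ≈ 4.95

4.95


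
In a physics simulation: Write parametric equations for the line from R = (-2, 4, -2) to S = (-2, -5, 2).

Direction vector d = S - R = (-2 + 2, -5 - 4, 2 + 2) = (0, -9, 4)
Parametric form r = R + t·d:
x = -2, y = 4 - 9t, z = -2 + 4t

x = -2, y = 4 - 9t, z = -2 + 4t


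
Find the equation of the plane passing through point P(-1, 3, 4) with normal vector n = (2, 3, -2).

The plane through P with normal n = (a, b, c) satisfies n·(r - P) = 0,
i.e. ax + by + cz = a·x₀ + b·y₀ + c·z₀.
d = 2·(-1) + 3·3 + (-2)·4
  = -2 + 9 - 8
  = -1
Equation: 2x + 3y - 2z = -1

2x + 3y - 2z = -1


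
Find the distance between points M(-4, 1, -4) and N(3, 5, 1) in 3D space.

d = √[(x₂-x₁)² + (y₂-y₁)² + (z₂-z₁)²]
  = √[7² + 4² + 5²]
  = √[49 + 16 + 25]
  = √90
  ≈ 9.487

9.487


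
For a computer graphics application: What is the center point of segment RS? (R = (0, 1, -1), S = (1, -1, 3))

M = ((x₁+x₂)/2, (y₁+y₂)/2, (z₁+z₂)/2)
  = ((0 + 1)/2, (1 - 1)/2, (-1 + 3)/2)
  = (1/2, 0/2, 2/2)
  = (0.5, 0, 1)

(0.5, 0, 1)


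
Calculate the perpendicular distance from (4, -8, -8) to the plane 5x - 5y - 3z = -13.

distance = |a·x₀ + b·y₀ + c·z₀ - d| / √(a² + b² + c²)
  = |5·4 + (-5)·(-8) + (-3)·(-8) - (-13)| / √(5² + (-5)² + (-3)²)
  = |20 + 40 + 24 + 13| / √(25 + 25 + 9)
  = |97| / √59
  = 97 / 7.681
  ≈ 12.63

12.63


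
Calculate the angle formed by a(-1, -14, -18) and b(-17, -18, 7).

a·b = (-1)·(-17) + (-14)·(-18) + (-18)·7 = 17 + 252 - 126 = 143
|a| = √((-1)² + (-14)² + (-18)²) = √521 ≈ 22.83
|b| = √((-17)² + (-18)² + 7²) = √662 ≈ 25.73
cos θ = (a·b)/(|a||b|) = 143/(22.83·25.73) ≈ 0.2435
θ = arccos(0.2435) ≈ 75.91°

75.91°


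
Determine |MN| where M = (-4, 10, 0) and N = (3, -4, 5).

d = √[(x₂-x₁)² + (y₂-y₁)² + (z₂-z₁)²]
  = √[7² + (-14)² + 5²]
  = √[49 + 196 + 25]
  = √270
  ≈ 16.43

16.43


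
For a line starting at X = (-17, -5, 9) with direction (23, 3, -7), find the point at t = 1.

P(t) = X + t·d
  = (-17 + 23·1, -5 + 3·1, 9 + (-7)·1)
  = (-17 + 23, -5 + 3, 9 - 7)
  = (6, -2, 2)

(6, -2, 2)


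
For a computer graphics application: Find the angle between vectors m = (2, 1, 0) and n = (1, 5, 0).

m·n = 2·1 + 1·5 + 0·0 = 2 + 5 + 0 = 7
|m| = √(2² + 1² + 0²) = √5 ≈ 2.236
|n| = √(1² + 5² + 0²) = √26 ≈ 5.099
cos θ = (m·n)/(|m||n|) = 7/(2.236·5.099) ≈ 0.6139
θ = arccos(0.6139) ≈ 52.13°

52.13°


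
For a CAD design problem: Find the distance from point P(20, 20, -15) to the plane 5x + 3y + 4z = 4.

distance = |a·x₀ + b·y₀ + c·z₀ - d| / √(a² + b² + c²)
  = |5·20 + 3·20 + 4·(-15) - 4| / √(5² + 3² + 4²)
  = |100 + 60 - 60 - 4| / √(25 + 9 + 16)
  = |96| / √50
  = 96 / 7.071
  ≈ 13.58

13.58


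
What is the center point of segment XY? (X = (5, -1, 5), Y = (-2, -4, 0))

M = ((x₁+x₂)/2, (y₁+y₂)/2, (z₁+z₂)/2)
  = ((5 - 2)/2, (-1 - 4)/2, (5 + 0)/2)
  = (3/2, -5/2, 5/2)
  = (1.5, -2.5, 2.5)

(1.5, -2.5, 2.5)


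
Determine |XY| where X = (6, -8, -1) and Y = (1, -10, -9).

d = √[(x₂-x₁)² + (y₂-y₁)² + (z₂-z₁)²]
  = √[(-5)² + (-2)² + (-8)²]
  = √[25 + 4 + 64]
  = √93
  ≈ 9.644

9.644


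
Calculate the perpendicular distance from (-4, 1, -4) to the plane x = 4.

distance = |a·x₀ + b·y₀ + c·z₀ - d| / √(a² + b² + c²)
  = |1·(-4) + 0·1 + 0·(-4) - 4| / √(1² + 0² + 0²)
  = |-4 + 0 + 0 - 4| / √(1 + 0 + 0)
  = |-8| / √1
  = 8 / 1
  ≈ 8

8


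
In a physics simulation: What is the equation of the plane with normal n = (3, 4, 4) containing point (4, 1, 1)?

The plane through P with normal n = (a, b, c) satisfies n·(r - P) = 0,
i.e. ax + by + cz = a·x₀ + b·y₀ + c·z₀.
d = 3·4 + 4·1 + 4·1
  = 12 + 4 + 4
  = 20
Equation: 3x + 4y + 4z = 20

3x + 4y + 4z = 20


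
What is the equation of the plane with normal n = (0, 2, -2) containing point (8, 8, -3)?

The plane through P with normal n = (a, b, c) satisfies n·(r - P) = 0,
i.e. ax + by + cz = a·x₀ + b·y₀ + c·z₀.
d = 0·8 + 2·8 + (-2)·(-3)
  = 0 + 16 + 6
  = 22
Equation: 2y - 2z = 22

2y - 2z = 22


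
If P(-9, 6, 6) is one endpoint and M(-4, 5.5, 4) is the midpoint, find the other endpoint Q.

Q = 2M - P
  = (2·(-4) - (-9), 2·5.5 - 6, 2·4 - 6)
  = (-8 + 9, 11 - 6, 8 - 6)
  = (1, 5, 2)

(1, 5, 2)


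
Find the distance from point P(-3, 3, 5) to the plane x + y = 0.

distance = |a·x₀ + b·y₀ + c·z₀ - d| / √(a² + b² + c²)
  = |1·(-3) + 1·3 + 0·5 - 0| / √(1² + 1² + 0²)
  = |-3 + 3 + 0 + 0| / √(1 + 1 + 0)
  = |0| / √2
  = 0 / 1.414
  ≈ 0

0


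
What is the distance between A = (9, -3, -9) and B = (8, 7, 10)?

d = √[(x₂-x₁)² + (y₂-y₁)² + (z₂-z₁)²]
  = √[(-1)² + 10² + 19²]
  = √[1 + 100 + 361]
  = √462
  ≈ 21.49

21.49


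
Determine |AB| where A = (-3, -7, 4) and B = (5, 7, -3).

d = √[(x₂-x₁)² + (y₂-y₁)² + (z₂-z₁)²]
  = √[8² + 14² + (-7)²]
  = √[64 + 196 + 49]
  = √309
  ≈ 17.58

17.58


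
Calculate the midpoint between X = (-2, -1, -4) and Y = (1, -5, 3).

M = ((x₁+x₂)/2, (y₁+y₂)/2, (z₁+z₂)/2)
  = ((-2 + 1)/2, (-1 - 5)/2, (-4 + 3)/2)
  = (-1/2, -6/2, -1/2)
  = (-0.5, -3, -0.5)

(-0.5, -3, -0.5)


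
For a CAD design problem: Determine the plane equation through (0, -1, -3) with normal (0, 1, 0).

The plane through P with normal n = (a, b, c) satisfies n·(r - P) = 0,
i.e. ax + by + cz = a·x₀ + b·y₀ + c·z₀.
d = 0·0 + 1·(-1) + 0·(-3)
  = 0 - 1 + 0
  = -1
Equation: y = -1

y = -1


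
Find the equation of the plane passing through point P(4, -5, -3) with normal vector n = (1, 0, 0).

The plane through P with normal n = (a, b, c) satisfies n·(r - P) = 0,
i.e. ax + by + cz = a·x₀ + b·y₀ + c·z₀.
d = 1·4 + 0·(-5) + 0·(-3)
  = 4 + 0 + 0
  = 4
Equation: x = 4

x = 4


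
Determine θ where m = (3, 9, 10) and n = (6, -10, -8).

m·n = 3·6 + 9·(-10) + 10·(-8) = 18 - 90 - 80 = -152
|m| = √(3² + 9² + 10²) = √190 ≈ 13.78
|n| = √(6² + (-10)² + (-8)²) = √200 ≈ 14.14
cos θ = (m·n)/(|m||n|) = -152/(13.78·14.14) ≈ -0.7797
θ = arccos(-0.7797) ≈ 141.2°

141.2°


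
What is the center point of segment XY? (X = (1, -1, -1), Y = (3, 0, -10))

M = ((x₁+x₂)/2, (y₁+y₂)/2, (z₁+z₂)/2)
  = ((1 + 3)/2, (-1 + 0)/2, (-1 - 10)/2)
  = (4/2, -1/2, -11/2)
  = (2, -0.5, -5.5)

(2, -0.5, -5.5)


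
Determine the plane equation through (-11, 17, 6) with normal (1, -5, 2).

The plane through P with normal n = (a, b, c) satisfies n·(r - P) = 0,
i.e. ax + by + cz = a·x₀ + b·y₀ + c·z₀.
d = 1·(-11) + (-5)·17 + 2·6
  = -11 - 85 + 12
  = -84
Equation: x - 5y + 2z = -84

x - 5y + 2z = -84


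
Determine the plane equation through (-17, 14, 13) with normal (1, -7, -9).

The plane through P with normal n = (a, b, c) satisfies n·(r - P) = 0,
i.e. ax + by + cz = a·x₀ + b·y₀ + c·z₀.
d = 1·(-17) + (-7)·14 + (-9)·13
  = -17 - 98 - 117
  = -232
Equation: x - 7y - 9z = -232

x - 7y - 9z = -232


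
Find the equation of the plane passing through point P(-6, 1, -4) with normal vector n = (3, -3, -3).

The plane through P with normal n = (a, b, c) satisfies n·(r - P) = 0,
i.e. ax + by + cz = a·x₀ + b·y₀ + c·z₀.
d = 3·(-6) + (-3)·1 + (-3)·(-4)
  = -18 - 3 + 12
  = -9
Equation: 3x - 3y - 3z = -9

3x - 3y - 3z = -9


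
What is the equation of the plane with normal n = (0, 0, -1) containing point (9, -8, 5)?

The plane through P with normal n = (a, b, c) satisfies n·(r - P) = 0,
i.e. ax + by + cz = a·x₀ + b·y₀ + c·z₀.
d = 0·9 + 0·(-8) + (-1)·5
  = 0 + 0 - 5
  = -5
Equation: -z = -5

-z = -5


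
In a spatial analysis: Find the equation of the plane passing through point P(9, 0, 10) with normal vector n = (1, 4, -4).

The plane through P with normal n = (a, b, c) satisfies n·(r - P) = 0,
i.e. ax + by + cz = a·x₀ + b·y₀ + c·z₀.
d = 1·9 + 4·0 + (-4)·10
  = 9 + 0 - 40
  = -31
Equation: x + 4y - 4z = -31

x + 4y - 4z = -31


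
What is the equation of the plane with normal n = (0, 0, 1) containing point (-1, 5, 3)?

The plane through P with normal n = (a, b, c) satisfies n·(r - P) = 0,
i.e. ax + by + cz = a·x₀ + b·y₀ + c·z₀.
d = 0·(-1) + 0·5 + 1·3
  = 0 + 0 + 3
  = 3
Equation: z = 3

z = 3


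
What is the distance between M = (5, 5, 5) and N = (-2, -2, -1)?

d = √[(x₂-x₁)² + (y₂-y₁)² + (z₂-z₁)²]
  = √[(-7)² + (-7)² + (-6)²]
  = √[49 + 49 + 36]
  = √134
  ≈ 11.58

11.58


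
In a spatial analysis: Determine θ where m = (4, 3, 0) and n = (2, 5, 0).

m·n = 4·2 + 3·5 + 0·0 = 8 + 15 + 0 = 23
|m| = √(4² + 3² + 0²) = √25 ≈ 5
|n| = √(2² + 5² + 0²) = √29 ≈ 5.385
cos θ = (m·n)/(|m||n|) = 23/(5·5.385) ≈ 0.8542
θ = arccos(0.8542) ≈ 31.33°

31.33°


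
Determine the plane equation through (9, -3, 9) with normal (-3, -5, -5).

The plane through P with normal n = (a, b, c) satisfies n·(r - P) = 0,
i.e. ax + by + cz = a·x₀ + b·y₀ + c·z₀.
d = (-3)·9 + (-5)·(-3) + (-5)·9
  = -27 + 15 - 45
  = -57
Equation: -3x - 5y - 5z = -57

-3x - 5y - 5z = -57


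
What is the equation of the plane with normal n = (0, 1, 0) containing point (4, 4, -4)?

The plane through P with normal n = (a, b, c) satisfies n·(r - P) = 0,
i.e. ax + by + cz = a·x₀ + b·y₀ + c·z₀.
d = 0·4 + 1·4 + 0·(-4)
  = 0 + 4 + 0
  = 4
Equation: y = 4

y = 4


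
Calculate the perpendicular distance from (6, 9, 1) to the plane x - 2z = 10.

distance = |a·x₀ + b·y₀ + c·z₀ - d| / √(a² + b² + c²)
  = |1·6 + 0·9 + (-2)·1 - 10| / √(1² + 0² + (-2)²)
  = |6 + 0 - 2 - 10| / √(1 + 0 + 4)
  = |-6| / √5
  = 6 / 2.236
  ≈ 2.683

2.683


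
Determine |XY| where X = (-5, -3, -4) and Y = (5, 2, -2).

d = √[(x₂-x₁)² + (y₂-y₁)² + (z₂-z₁)²]
  = √[10² + 5² + 2²]
  = √[100 + 25 + 4]
  = √129
  ≈ 11.36

11.36


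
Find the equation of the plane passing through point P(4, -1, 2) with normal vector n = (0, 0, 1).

The plane through P with normal n = (a, b, c) satisfies n·(r - P) = 0,
i.e. ax + by + cz = a·x₀ + b·y₀ + c·z₀.
d = 0·4 + 0·(-1) + 1·2
  = 0 + 0 + 2
  = 2
Equation: z = 2

z = 2


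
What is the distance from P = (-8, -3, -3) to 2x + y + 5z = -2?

distance = |a·x₀ + b·y₀ + c·z₀ - d| / √(a² + b² + c²)
  = |2·(-8) + 1·(-3) + 5·(-3) - (-2)| / √(2² + 1² + 5²)
  = |-16 - 3 - 15 + 2| / √(4 + 1 + 25)
  = |-32| / √30
  = 32 / 5.477
  ≈ 5.842

5.842


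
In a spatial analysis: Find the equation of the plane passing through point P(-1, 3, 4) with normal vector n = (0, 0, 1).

The plane through P with normal n = (a, b, c) satisfies n·(r - P) = 0,
i.e. ax + by + cz = a·x₀ + b·y₀ + c·z₀.
d = 0·(-1) + 0·3 + 1·4
  = 0 + 0 + 4
  = 4
Equation: z = 4

z = 4


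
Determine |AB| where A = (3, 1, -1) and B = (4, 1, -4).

d = √[(x₂-x₁)² + (y₂-y₁)² + (z₂-z₁)²]
  = √[1² + 0² + (-3)²]
  = √[1 + 0 + 9]
  = √10
  ≈ 3.162

3.162


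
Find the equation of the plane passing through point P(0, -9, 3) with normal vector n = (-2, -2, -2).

The plane through P with normal n = (a, b, c) satisfies n·(r - P) = 0,
i.e. ax + by + cz = a·x₀ + b·y₀ + c·z₀.
d = (-2)·0 + (-2)·(-9) + (-2)·3
  = 0 + 18 - 6
  = 12
Equation: -2x - 2y - 2z = 12

-2x - 2y - 2z = 12


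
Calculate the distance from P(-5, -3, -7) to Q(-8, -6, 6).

d = √[(x₂-x₁)² + (y₂-y₁)² + (z₂-z₁)²]
  = √[(-3)² + (-3)² + 13²]
  = √[9 + 9 + 169]
  = √187
  ≈ 13.67

13.67


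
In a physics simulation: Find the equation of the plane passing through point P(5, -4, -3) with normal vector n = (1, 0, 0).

The plane through P with normal n = (a, b, c) satisfies n·(r - P) = 0,
i.e. ax + by + cz = a·x₀ + b·y₀ + c·z₀.
d = 1·5 + 0·(-4) + 0·(-3)
  = 5 + 0 + 0
  = 5
Equation: x = 5

x = 5


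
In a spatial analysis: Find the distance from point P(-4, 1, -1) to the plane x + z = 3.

distance = |a·x₀ + b·y₀ + c·z₀ - d| / √(a² + b² + c²)
  = |1·(-4) + 0·1 + 1·(-1) - 3| / √(1² + 0² + 1²)
  = |-4 + 0 - 1 - 3| / √(1 + 0 + 1)
  = |-8| / √2
  = 8 / 1.414
  ≈ 5.657

5.657


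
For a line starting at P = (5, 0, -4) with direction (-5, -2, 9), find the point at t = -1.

P(t) = P + t·d
  = (5 + (-5)·(-1), 0 + (-2)·(-1), -4 + 9·(-1))
  = (5 + 5, 0 + 2, -4 - 9)
  = (10, 2, -13)

(10, 2, -13)


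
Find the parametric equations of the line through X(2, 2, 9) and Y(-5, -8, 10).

Direction vector d = Y - X = (-5 - 2, -8 - 2, 10 - 9) = (-7, -10, 1)
Parametric form r = X + t·d:
x = 2 - 7t, y = 2 - 10t, z = 9 + t

x = 2 - 7t, y = 2 - 10t, z = 9 + t


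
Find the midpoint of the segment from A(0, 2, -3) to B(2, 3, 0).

M = ((x₁+x₂)/2, (y₁+y₂)/2, (z₁+z₂)/2)
  = ((0 + 2)/2, (2 + 3)/2, (-3 + 0)/2)
  = (2/2, 5/2, -3/2)
  = (1, 2.5, -1.5)

(1, 2.5, -1.5)


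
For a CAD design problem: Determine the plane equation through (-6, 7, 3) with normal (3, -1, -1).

The plane through P with normal n = (a, b, c) satisfies n·(r - P) = 0,
i.e. ax + by + cz = a·x₀ + b·y₀ + c·z₀.
d = 3·(-6) + (-1)·7 + (-1)·3
  = -18 - 7 - 3
  = -28
Equation: 3x - y - z = -28

3x - y - z = -28


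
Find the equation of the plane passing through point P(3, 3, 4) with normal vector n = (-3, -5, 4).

The plane through P with normal n = (a, b, c) satisfies n·(r - P) = 0,
i.e. ax + by + cz = a·x₀ + b·y₀ + c·z₀.
d = (-3)·3 + (-5)·3 + 4·4
  = -9 - 15 + 16
  = -8
Equation: -3x - 5y + 4z = -8

-3x - 5y + 4z = -8


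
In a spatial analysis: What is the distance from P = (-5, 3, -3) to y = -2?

distance = |a·x₀ + b·y₀ + c·z₀ - d| / √(a² + b² + c²)
  = |0·(-5) + 1·3 + 0·(-3) - (-2)| / √(0² + 1² + 0²)
  = |0 + 3 + 0 + 2| / √(0 + 1 + 0)
  = |5| / √1
  = 5 / 1
  ≈ 5

5


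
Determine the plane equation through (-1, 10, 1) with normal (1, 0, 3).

The plane through P with normal n = (a, b, c) satisfies n·(r - P) = 0,
i.e. ax + by + cz = a·x₀ + b·y₀ + c·z₀.
d = 1·(-1) + 0·10 + 3·1
  = -1 + 0 + 3
  = 2
Equation: x + 3z = 2

x + 3z = 2


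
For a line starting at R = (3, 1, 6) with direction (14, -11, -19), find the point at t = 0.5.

P(t) = R + t·d
  = (3 + 14·0.5, 1 + (-11)·0.5, 6 + (-19)·0.5)
  = (3 + 7, 1 - 5.5, 6 - 9.5)
  = (10, -4.5, -3.5)

(10, -4.5, -3.5)


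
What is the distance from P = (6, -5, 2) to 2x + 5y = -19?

distance = |a·x₀ + b·y₀ + c·z₀ - d| / √(a² + b² + c²)
  = |2·6 + 5·(-5) + 0·2 - (-19)| / √(2² + 5² + 0²)
  = |12 - 25 + 0 + 19| / √(4 + 25 + 0)
  = |6| / √29
  = 6 / 5.385
  ≈ 1.114

1.114


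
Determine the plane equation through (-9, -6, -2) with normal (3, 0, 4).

The plane through P with normal n = (a, b, c) satisfies n·(r - P) = 0,
i.e. ax + by + cz = a·x₀ + b·y₀ + c·z₀.
d = 3·(-9) + 0·(-6) + 4·(-2)
  = -27 + 0 - 8
  = -35
Equation: 3x + 4z = -35

3x + 4z = -35


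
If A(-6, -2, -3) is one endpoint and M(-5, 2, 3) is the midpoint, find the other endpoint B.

B = 2M - A
  = (2·(-5) - (-6), 2·2 - (-2), 2·3 - (-3))
  = (-10 + 6, 4 + 2, 6 + 3)
  = (-4, 6, 9)

(-4, 6, 9)


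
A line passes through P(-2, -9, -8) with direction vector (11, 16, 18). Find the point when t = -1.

P(t) = P + t·d
  = (-2 + 11·(-1), -9 + 16·(-1), -8 + 18·(-1))
  = (-2 - 11, -9 - 16, -8 - 18)
  = (-13, -25, -26)

(-13, -25, -26)


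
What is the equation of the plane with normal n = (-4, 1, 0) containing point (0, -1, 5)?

The plane through P with normal n = (a, b, c) satisfies n·(r - P) = 0,
i.e. ax + by + cz = a·x₀ + b·y₀ + c·z₀.
d = (-4)·0 + 1·(-1) + 0·5
  = 0 - 1 + 0
  = -1
Equation: -4x + y = -1

-4x + y = -1


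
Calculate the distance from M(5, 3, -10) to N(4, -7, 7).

d = √[(x₂-x₁)² + (y₂-y₁)² + (z₂-z₁)²]
  = √[(-1)² + (-10)² + 17²]
  = √[1 + 100 + 289]
  = √390
  ≈ 19.75

19.75


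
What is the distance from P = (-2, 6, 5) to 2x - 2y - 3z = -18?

distance = |a·x₀ + b·y₀ + c·z₀ - d| / √(a² + b² + c²)
  = |2·(-2) + (-2)·6 + (-3)·5 - (-18)| / √(2² + (-2)² + (-3)²)
  = |-4 - 12 - 15 + 18| / √(4 + 4 + 9)
  = |-13| / √17
  = 13 / 4.123
  ≈ 3.153

3.153


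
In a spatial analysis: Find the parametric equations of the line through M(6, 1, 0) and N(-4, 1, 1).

Direction vector d = N - M = (-4 - 6, 1 - 1, 1 + 0) = (-10, 0, 1)
Parametric form r = M + t·d:
x = 6 - 10t, y = 1, z = 0 + t

x = 6 - 10t, y = 1, z = 0 + t


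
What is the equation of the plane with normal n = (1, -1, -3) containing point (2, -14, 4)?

The plane through P with normal n = (a, b, c) satisfies n·(r - P) = 0,
i.e. ax + by + cz = a·x₀ + b·y₀ + c·z₀.
d = 1·2 + (-1)·(-14) + (-3)·4
  = 2 + 14 - 12
  = 4
Equation: x - y - 3z = 4

x - y - 3z = 4


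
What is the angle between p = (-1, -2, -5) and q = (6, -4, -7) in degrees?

p·q = (-1)·6 + (-2)·(-4) + (-5)·(-7) = -6 + 8 + 35 = 37
|p| = √((-1)² + (-2)² + (-5)²) = √30 ≈ 5.477
|q| = √(6² + (-4)² + (-7)²) = √101 ≈ 10.05
cos θ = (p·q)/(|p||q|) = 37/(5.477·10.05) ≈ 0.6722
θ = arccos(0.6722) ≈ 47.77°

47.77°


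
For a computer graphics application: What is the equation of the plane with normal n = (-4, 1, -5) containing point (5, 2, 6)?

The plane through P with normal n = (a, b, c) satisfies n·(r - P) = 0,
i.e. ax + by + cz = a·x₀ + b·y₀ + c·z₀.
d = (-4)·5 + 1·2 + (-5)·6
  = -20 + 2 - 30
  = -48
Equation: -4x + y - 5z = -48

-4x + y - 5z = -48


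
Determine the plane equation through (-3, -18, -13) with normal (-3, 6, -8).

The plane through P with normal n = (a, b, c) satisfies n·(r - P) = 0,
i.e. ax + by + cz = a·x₀ + b·y₀ + c·z₀.
d = (-3)·(-3) + 6·(-18) + (-8)·(-13)
  = 9 - 108 + 104
  = 5
Equation: -3x + 6y - 8z = 5

-3x + 6y - 8z = 5


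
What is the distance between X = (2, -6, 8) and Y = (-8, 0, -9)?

d = √[(x₂-x₁)² + (y₂-y₁)² + (z₂-z₁)²]
  = √[(-10)² + 6² + (-17)²]
  = √[100 + 36 + 289]
  = √425
  ≈ 20.62

20.62


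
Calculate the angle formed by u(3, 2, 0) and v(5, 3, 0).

u·v = 3·5 + 2·3 + 0·0 = 15 + 6 + 0 = 21
|u| = √(3² + 2² + 0²) = √13 ≈ 3.606
|v| = √(5² + 3² + 0²) = √34 ≈ 5.831
cos θ = (u·v)/(|u||v|) = 21/(3.606·5.831) ≈ 0.9989
θ = arccos(0.9989) ≈ 2.726°

2.726°


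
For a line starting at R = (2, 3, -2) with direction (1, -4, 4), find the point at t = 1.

P(t) = R + t·d
  = (2 + 1·1, 3 + (-4)·1, -2 + 4·1)
  = (2 + 1, 3 - 4, -2 + 4)
  = (3, -1, 2)

(3, -1, 2)


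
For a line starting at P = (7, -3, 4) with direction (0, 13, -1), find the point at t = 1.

P(t) = P + t·d
  = (7 + 0·1, -3 + 13·1, 4 + (-1)·1)
  = (7 + 0, -3 + 13, 4 - 1)
  = (7, 10, 3)

(7, 10, 3)


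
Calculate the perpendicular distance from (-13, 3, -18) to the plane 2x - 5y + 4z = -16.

distance = |a·x₀ + b·y₀ + c·z₀ - d| / √(a² + b² + c²)
  = |2·(-13) + (-5)·3 + 4·(-18) - (-16)| / √(2² + (-5)² + 4²)
  = |-26 - 15 - 72 + 16| / √(4 + 25 + 16)
  = |-97| / √45
  = 97 / 6.708
  ≈ 14.46

14.46


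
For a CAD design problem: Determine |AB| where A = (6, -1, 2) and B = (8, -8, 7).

d = √[(x₂-x₁)² + (y₂-y₁)² + (z₂-z₁)²]
  = √[2² + (-7)² + 5²]
  = √[4 + 49 + 25]
  = √78
  ≈ 8.832

8.832


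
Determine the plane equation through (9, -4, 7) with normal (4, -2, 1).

The plane through P with normal n = (a, b, c) satisfies n·(r - P) = 0,
i.e. ax + by + cz = a·x₀ + b·y₀ + c·z₀.
d = 4·9 + (-2)·(-4) + 1·7
  = 36 + 8 + 7
  = 51
Equation: 4x - 2y + z = 51

4x - 2y + z = 51


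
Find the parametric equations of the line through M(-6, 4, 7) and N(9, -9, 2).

Direction vector d = N - M = (9 + 6, -9 - 4, 2 - 7) = (15, -13, -5)
Parametric form r = M + t·d:
x = -6 + 15t, y = 4 - 13t, z = 7 - 5t

x = -6 + 15t, y = 4 - 13t, z = 7 - 5t


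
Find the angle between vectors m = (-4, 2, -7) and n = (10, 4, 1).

m·n = (-4)·10 + 2·4 + (-7)·1 = -40 + 8 - 7 = -39
|m| = √((-4)² + 2² + (-7)²) = √69 ≈ 8.307
|n| = √(10² + 4² + 1²) = √117 ≈ 10.82
cos θ = (m·n)/(|m||n|) = -39/(8.307·10.82) ≈ -0.4341
θ = arccos(-0.4341) ≈ 115.7°

115.7°


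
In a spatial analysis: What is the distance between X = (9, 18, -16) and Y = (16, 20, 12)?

d = √[(x₂-x₁)² + (y₂-y₁)² + (z₂-z₁)²]
  = √[7² + 2² + 28²]
  = √[49 + 4 + 784]
  = √837
  ≈ 28.93

28.93


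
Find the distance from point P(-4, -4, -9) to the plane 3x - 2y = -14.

distance = |a·x₀ + b·y₀ + c·z₀ - d| / √(a² + b² + c²)
  = |3·(-4) + (-2)·(-4) + 0·(-9) - (-14)| / √(3² + (-2)² + 0²)
  = |-12 + 8 + 0 + 14| / √(9 + 4 + 0)
  = |10| / √13
  = 10 / 3.606
  ≈ 2.774

2.774


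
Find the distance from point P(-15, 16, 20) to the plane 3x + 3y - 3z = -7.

distance = |a·x₀ + b·y₀ + c·z₀ - d| / √(a² + b² + c²)
  = |3·(-15) + 3·16 + (-3)·20 - (-7)| / √(3² + 3² + (-3)²)
  = |-45 + 48 - 60 + 7| / √(9 + 9 + 9)
  = |-50| / √27
  = 50 / 5.196
  ≈ 9.623

9.623


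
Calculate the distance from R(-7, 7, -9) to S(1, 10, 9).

d = √[(x₂-x₁)² + (y₂-y₁)² + (z₂-z₁)²]
  = √[8² + 3² + 18²]
  = √[64 + 9 + 324]
  = √397
  ≈ 19.92

19.92


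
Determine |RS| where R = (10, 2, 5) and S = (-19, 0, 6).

d = √[(x₂-x₁)² + (y₂-y₁)² + (z₂-z₁)²]
  = √[(-29)² + (-2)² + 1²]
  = √[841 + 4 + 1]
  = √846
  ≈ 29.09

29.09


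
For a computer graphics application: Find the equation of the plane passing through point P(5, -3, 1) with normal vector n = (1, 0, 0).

The plane through P with normal n = (a, b, c) satisfies n·(r - P) = 0,
i.e. ax + by + cz = a·x₀ + b·y₀ + c·z₀.
d = 1·5 + 0·(-3) + 0·1
  = 5 + 0 + 0
  = 5
Equation: x = 5

x = 5


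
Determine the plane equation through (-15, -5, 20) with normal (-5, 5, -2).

The plane through P with normal n = (a, b, c) satisfies n·(r - P) = 0,
i.e. ax + by + cz = a·x₀ + b·y₀ + c·z₀.
d = (-5)·(-15) + 5·(-5) + (-2)·20
  = 75 - 25 - 40
  = 10
Equation: -5x + 5y - 2z = 10

-5x + 5y - 2z = 10


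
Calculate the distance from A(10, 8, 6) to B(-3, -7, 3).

d = √[(x₂-x₁)² + (y₂-y₁)² + (z₂-z₁)²]
  = √[(-13)² + (-15)² + (-3)²]
  = √[169 + 225 + 9]
  = √403
  ≈ 20.07

20.07


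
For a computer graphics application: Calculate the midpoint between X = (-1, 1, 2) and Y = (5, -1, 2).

M = ((x₁+x₂)/2, (y₁+y₂)/2, (z₁+z₂)/2)
  = ((-1 + 5)/2, (1 - 1)/2, (2 + 2)/2)
  = (4/2, 0/2, 4/2)
  = (2, 0, 2)

(2, 0, 2)


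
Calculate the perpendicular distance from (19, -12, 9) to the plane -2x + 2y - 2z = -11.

distance = |a·x₀ + b·y₀ + c·z₀ - d| / √(a² + b² + c²)
  = |(-2)·19 + 2·(-12) + (-2)·9 - (-11)| / √((-2)² + 2² + (-2)²)
  = |-38 - 24 - 18 + 11| / √(4 + 4 + 4)
  = |-69| / √12
  = 69 / 3.464
  ≈ 19.92

19.92


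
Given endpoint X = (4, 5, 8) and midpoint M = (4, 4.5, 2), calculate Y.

Y = 2M - X
  = (2·4 - 4, 2·4.5 - 5, 2·2 - 8)
  = (8 - 4, 9 - 5, 4 - 8)
  = (4, 4, -4)

(4, 4, -4)


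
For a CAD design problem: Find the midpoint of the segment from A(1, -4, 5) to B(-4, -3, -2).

M = ((x₁+x₂)/2, (y₁+y₂)/2, (z₁+z₂)/2)
  = ((1 - 4)/2, (-4 - 3)/2, (5 - 2)/2)
  = (-3/2, -7/2, 3/2)
  = (-1.5, -3.5, 1.5)

(-1.5, -3.5, 1.5)


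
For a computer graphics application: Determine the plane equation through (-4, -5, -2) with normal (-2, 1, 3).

The plane through P with normal n = (a, b, c) satisfies n·(r - P) = 0,
i.e. ax + by + cz = a·x₀ + b·y₀ + c·z₀.
d = (-2)·(-4) + 1·(-5) + 3·(-2)
  = 8 - 5 - 6
  = -3
Equation: -2x + y + 3z = -3

-2x + y + 3z = -3


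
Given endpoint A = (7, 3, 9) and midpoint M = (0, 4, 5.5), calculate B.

B = 2M - A
  = (2·0 - 7, 2·4 - 3, 2·5.5 - 9)
  = (0 - 7, 8 - 3, 11 - 9)
  = (-7, 5, 2)

(-7, 5, 2)


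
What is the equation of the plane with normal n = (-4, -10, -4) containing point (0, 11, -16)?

The plane through P with normal n = (a, b, c) satisfies n·(r - P) = 0,
i.e. ax + by + cz = a·x₀ + b·y₀ + c·z₀.
d = (-4)·0 + (-10)·11 + (-4)·(-16)
  = 0 - 110 + 64
  = -46
Equation: -4x - 10y - 4z = -46

-4x - 10y - 4z = -46


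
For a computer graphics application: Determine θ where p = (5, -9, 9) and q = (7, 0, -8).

p·q = 5·7 + (-9)·0 + 9·(-8) = 35 + 0 - 72 = -37
|p| = √(5² + (-9)² + 9²) = √187 ≈ 13.67
|q| = √(7² + 0² + (-8)²) = √113 ≈ 10.63
cos θ = (p·q)/(|p||q|) = -37/(13.67·10.63) ≈ -0.2545
θ = arccos(-0.2545) ≈ 104.7°

104.7°


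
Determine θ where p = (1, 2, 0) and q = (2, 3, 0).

p·q = 1·2 + 2·3 + 0·0 = 2 + 6 + 0 = 8
|p| = √(1² + 2² + 0²) = √5 ≈ 2.236
|q| = √(2² + 3² + 0²) = √13 ≈ 3.606
cos θ = (p·q)/(|p||q|) = 8/(2.236·3.606) ≈ 0.9923
θ = arccos(0.9923) ≈ 7.125°

7.125°


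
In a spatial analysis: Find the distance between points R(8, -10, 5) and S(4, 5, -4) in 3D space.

d = √[(x₂-x₁)² + (y₂-y₁)² + (z₂-z₁)²]
  = √[(-4)² + 15² + (-9)²]
  = √[16 + 225 + 81]
  = √322
  ≈ 17.94

17.94


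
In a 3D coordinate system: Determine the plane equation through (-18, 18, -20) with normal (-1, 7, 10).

The plane through P with normal n = (a, b, c) satisfies n·(r - P) = 0,
i.e. ax + by + cz = a·x₀ + b·y₀ + c·z₀.
d = (-1)·(-18) + 7·18 + 10·(-20)
  = 18 + 126 - 200
  = -56
Equation: -x + 7y + 10z = -56

-x + 7y + 10z = -56


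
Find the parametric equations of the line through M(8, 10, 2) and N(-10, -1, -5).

Direction vector d = N - M = (-10 - 8, -1 - 10, -5 - 2) = (-18, -11, -7)
Parametric form r = M + t·d:
x = 8 - 18t, y = 10 - 11t, z = 2 - 7t

x = 8 - 18t, y = 10 - 11t, z = 2 - 7t


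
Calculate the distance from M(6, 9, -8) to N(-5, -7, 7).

d = √[(x₂-x₁)² + (y₂-y₁)² + (z₂-z₁)²]
  = √[(-11)² + (-16)² + 15²]
  = √[121 + 256 + 225]
  = √602
  ≈ 24.54

24.54


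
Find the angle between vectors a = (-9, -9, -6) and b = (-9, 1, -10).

a·b = (-9)·(-9) + (-9)·1 + (-6)·(-10) = 81 - 9 + 60 = 132
|a| = √((-9)² + (-9)² + (-6)²) = √198 ≈ 14.07
|b| = √((-9)² + 1² + (-10)²) = √182 ≈ 13.49
cos θ = (a·b)/(|a||b|) = 132/(14.07·13.49) ≈ 0.6954
θ = arccos(0.6954) ≈ 45.94°

45.94°


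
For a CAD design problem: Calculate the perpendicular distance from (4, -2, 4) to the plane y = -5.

distance = |a·x₀ + b·y₀ + c·z₀ - d| / √(a² + b² + c²)
  = |0·4 + 1·(-2) + 0·4 - (-5)| / √(0² + 1² + 0²)
  = |0 - 2 + 0 + 5| / √(0 + 1 + 0)
  = |3| / √1
  = 3 / 1
  ≈ 3

3


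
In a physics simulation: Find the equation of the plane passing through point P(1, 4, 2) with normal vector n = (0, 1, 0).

The plane through P with normal n = (a, b, c) satisfies n·(r - P) = 0,
i.e. ax + by + cz = a·x₀ + b·y₀ + c·z₀.
d = 0·1 + 1·4 + 0·2
  = 0 + 4 + 0
  = 4
Equation: y = 4

y = 4


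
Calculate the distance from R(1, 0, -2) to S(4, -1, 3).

d = √[(x₂-x₁)² + (y₂-y₁)² + (z₂-z₁)²]
  = √[3² + (-1)² + 5²]
  = √[9 + 1 + 25]
  = √35
  ≈ 5.916

5.916


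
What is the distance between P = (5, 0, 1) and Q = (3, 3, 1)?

d = √[(x₂-x₁)² + (y₂-y₁)² + (z₂-z₁)²]
  = √[(-2)² + 3² + 0²]
  = √[4 + 9 + 0]
  = √13
  ≈ 3.606

3.606


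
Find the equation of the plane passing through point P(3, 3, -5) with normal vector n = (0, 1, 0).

The plane through P with normal n = (a, b, c) satisfies n·(r - P) = 0,
i.e. ax + by + cz = a·x₀ + b·y₀ + c·z₀.
d = 0·3 + 1·3 + 0·(-5)
  = 0 + 3 + 0
  = 3
Equation: y = 3

y = 3


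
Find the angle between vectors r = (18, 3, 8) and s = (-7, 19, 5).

r·s = 18·(-7) + 3·19 + 8·5 = -126 + 57 + 40 = -29
|r| = √(18² + 3² + 8²) = √397 ≈ 19.92
|s| = √((-7)² + 19² + 5²) = √435 ≈ 20.86
cos θ = (r·s)/(|r||s|) = -29/(19.92·20.86) ≈ -0.06978
θ = arccos(-0.06978) ≈ 94°

94°


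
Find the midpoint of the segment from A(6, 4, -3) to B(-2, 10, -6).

M = ((x₁+x₂)/2, (y₁+y₂)/2, (z₁+z₂)/2)
  = ((6 - 2)/2, (4 + 10)/2, (-3 - 6)/2)
  = (4/2, 14/2, -9/2)
  = (2, 7, -4.5)

(2, 7, -4.5)


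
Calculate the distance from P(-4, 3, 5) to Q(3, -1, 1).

d = √[(x₂-x₁)² + (y₂-y₁)² + (z₂-z₁)²]
  = √[7² + (-4)² + (-4)²]
  = √[49 + 16 + 16]
  = √81
  ≈ 9

9


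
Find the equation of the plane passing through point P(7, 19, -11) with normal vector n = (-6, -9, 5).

The plane through P with normal n = (a, b, c) satisfies n·(r - P) = 0,
i.e. ax + by + cz = a·x₀ + b·y₀ + c·z₀.
d = (-6)·7 + (-9)·19 + 5·(-11)
  = -42 - 171 - 55
  = -268
Equation: -6x - 9y + 5z = -268

-6x - 9y + 5z = -268


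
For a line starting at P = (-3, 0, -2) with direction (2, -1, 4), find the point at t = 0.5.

P(t) = P + t·d
  = (-3 + 2·0.5, 0 + (-1)·0.5, -2 + 4·0.5)
  = (-3 + 1, 0 - 0.5, -2 + 2)
  = (-2, -0.5, 0)

(-2, -0.5, 0)


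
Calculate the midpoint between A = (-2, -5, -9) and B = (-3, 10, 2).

M = ((x₁+x₂)/2, (y₁+y₂)/2, (z₁+z₂)/2)
  = ((-2 - 3)/2, (-5 + 10)/2, (-9 + 2)/2)
  = (-5/2, 5/2, -7/2)
  = (-2.5, 2.5, -3.5)

(-2.5, 2.5, -3.5)


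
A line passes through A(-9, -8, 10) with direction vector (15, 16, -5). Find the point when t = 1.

P(t) = A + t·d
  = (-9 + 15·1, -8 + 16·1, 10 + (-5)·1)
  = (-9 + 15, -8 + 16, 10 - 5)
  = (6, 8, 5)

(6, 8, 5)


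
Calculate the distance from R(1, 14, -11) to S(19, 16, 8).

d = √[(x₂-x₁)² + (y₂-y₁)² + (z₂-z₁)²]
  = √[18² + 2² + 19²]
  = √[324 + 4 + 361]
  = √689
  ≈ 26.25

26.25


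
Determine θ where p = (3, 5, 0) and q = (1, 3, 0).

p·q = 3·1 + 5·3 + 0·0 = 3 + 15 + 0 = 18
|p| = √(3² + 5² + 0²) = √34 ≈ 5.831
|q| = √(1² + 3² + 0²) = √10 ≈ 3.162
cos θ = (p·q)/(|p||q|) = 18/(5.831·3.162) ≈ 0.9762
θ = arccos(0.9762) ≈ 12.53°

12.53°


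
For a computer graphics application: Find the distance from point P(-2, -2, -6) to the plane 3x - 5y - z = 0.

distance = |a·x₀ + b·y₀ + c·z₀ - d| / √(a² + b² + c²)
  = |3·(-2) + (-5)·(-2) + (-1)·(-6) - 0| / √(3² + (-5)² + (-1)²)
  = |-6 + 10 + 6 + 0| / √(9 + 25 + 1)
  = |10| / √35
  = 10 / 5.916
  ≈ 1.69

1.69


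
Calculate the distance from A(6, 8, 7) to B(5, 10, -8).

d = √[(x₂-x₁)² + (y₂-y₁)² + (z₂-z₁)²]
  = √[(-1)² + 2² + (-15)²]
  = √[1 + 4 + 225]
  = √230
  ≈ 15.17

15.17


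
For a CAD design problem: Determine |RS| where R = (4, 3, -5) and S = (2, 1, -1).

d = √[(x₂-x₁)² + (y₂-y₁)² + (z₂-z₁)²]
  = √[(-2)² + (-2)² + 4²]
  = √[4 + 4 + 16]
  = √24
  ≈ 4.899

4.899


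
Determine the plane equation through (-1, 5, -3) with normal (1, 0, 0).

The plane through P with normal n = (a, b, c) satisfies n·(r - P) = 0,
i.e. ax + by + cz = a·x₀ + b·y₀ + c·z₀.
d = 1·(-1) + 0·5 + 0·(-3)
  = -1 + 0 + 0
  = -1
Equation: x = -1

x = -1


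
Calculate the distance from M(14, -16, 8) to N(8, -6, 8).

d = √[(x₂-x₁)² + (y₂-y₁)² + (z₂-z₁)²]
  = √[(-6)² + 10² + 0²]
  = √[36 + 100 + 0]
  = √136
  ≈ 11.66

11.66


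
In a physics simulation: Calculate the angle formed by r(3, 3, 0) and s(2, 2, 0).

r·s = 3·2 + 3·2 + 0·0 = 6 + 6 + 0 = 12
|r| = √(3² + 3² + 0²) = √18 ≈ 4.243
|s| = √(2² + 2² + 0²) = √8 ≈ 2.828
cos θ = (r·s)/(|r||s|) = 12/(4.243·2.828) ≈ 1
θ = arccos(1) ≈ 0°

0°


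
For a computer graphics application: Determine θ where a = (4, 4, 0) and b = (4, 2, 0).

a·b = 4·4 + 4·2 + 0·0 = 16 + 8 + 0 = 24
|a| = √(4² + 4² + 0²) = √32 ≈ 5.657
|b| = √(4² + 2² + 0²) = √20 ≈ 4.472
cos θ = (a·b)/(|a||b|) = 24/(5.657·4.472) ≈ 0.9487
θ = arccos(0.9487) ≈ 18.43°

18.43°


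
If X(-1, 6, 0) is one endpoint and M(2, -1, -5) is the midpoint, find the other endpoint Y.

Y = 2M - X
  = (2·2 - (-1), 2·(-1) - 6, 2·(-5) - 0)
  = (4 + 1, -2 - 6, -10 + 0)
  = (5, -8, -10)

(5, -8, -10)


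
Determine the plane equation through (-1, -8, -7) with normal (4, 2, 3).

The plane through P with normal n = (a, b, c) satisfies n·(r - P) = 0,
i.e. ax + by + cz = a·x₀ + b·y₀ + c·z₀.
d = 4·(-1) + 2·(-8) + 3·(-7)
  = -4 - 16 - 21
  = -41
Equation: 4x + 2y + 3z = -41

4x + 2y + 3z = -41


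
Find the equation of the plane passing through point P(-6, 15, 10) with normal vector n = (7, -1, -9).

The plane through P with normal n = (a, b, c) satisfies n·(r - P) = 0,
i.e. ax + by + cz = a·x₀ + b·y₀ + c·z₀.
d = 7·(-6) + (-1)·15 + (-9)·10
  = -42 - 15 - 90
  = -147
Equation: 7x - y - 9z = -147

7x - y - 9z = -147


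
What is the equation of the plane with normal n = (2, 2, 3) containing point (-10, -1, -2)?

The plane through P with normal n = (a, b, c) satisfies n·(r - P) = 0,
i.e. ax + by + cz = a·x₀ + b·y₀ + c·z₀.
d = 2·(-10) + 2·(-1) + 3·(-2)
  = -20 - 2 - 6
  = -28
Equation: 2x + 2y + 3z = -28

2x + 2y + 3z = -28


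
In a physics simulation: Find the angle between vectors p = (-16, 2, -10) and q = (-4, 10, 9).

p·q = (-16)·(-4) + 2·10 + (-10)·9 = 64 + 20 - 90 = -6
|p| = √((-16)² + 2² + (-10)²) = √360 ≈ 18.97
|q| = √((-4)² + 10² + 9²) = √197 ≈ 14.04
cos θ = (p·q)/(|p||q|) = -6/(18.97·14.04) ≈ -0.02253
θ = arccos(-0.02253) ≈ 91.29°

91.29°


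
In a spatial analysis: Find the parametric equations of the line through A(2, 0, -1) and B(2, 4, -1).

Direction vector d = B - A = (2 - 2, 4 + 0, -1 + 1) = (0, 4, 0)
Parametric form r = A + t·d:
x = 2, y = 0 + 4t, z = -1

x = 2, y = 0 + 4t, z = -1


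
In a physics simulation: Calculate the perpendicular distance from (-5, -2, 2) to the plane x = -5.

distance = |a·x₀ + b·y₀ + c·z₀ - d| / √(a² + b² + c²)
  = |1·(-5) + 0·(-2) + 0·2 - (-5)| / √(1² + 0² + 0²)
  = |-5 + 0 + 0 + 5| / √(1 + 0 + 0)
  = |0| / √1
  = 0 / 1
  ≈ 0

0


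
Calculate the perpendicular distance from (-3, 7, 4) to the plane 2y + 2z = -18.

distance = |a·x₀ + b·y₀ + c·z₀ - d| / √(a² + b² + c²)
  = |0·(-3) + 2·7 + 2·4 - (-18)| / √(0² + 2² + 2²)
  = |0 + 14 + 8 + 18| / √(0 + 4 + 4)
  = |40| / √8
  = 40 / 2.828
  ≈ 14.14

14.14


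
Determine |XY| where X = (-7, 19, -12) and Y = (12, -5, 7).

d = √[(x₂-x₁)² + (y₂-y₁)² + (z₂-z₁)²]
  = √[19² + (-24)² + 19²]
  = √[361 + 576 + 361]
  = √1298
  ≈ 36.03

36.03


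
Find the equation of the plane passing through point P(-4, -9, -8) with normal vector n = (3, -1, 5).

The plane through P with normal n = (a, b, c) satisfies n·(r - P) = 0,
i.e. ax + by + cz = a·x₀ + b·y₀ + c·z₀.
d = 3·(-4) + (-1)·(-9) + 5·(-8)
  = -12 + 9 - 40
  = -43
Equation: 3x - y + 5z = -43

3x - y + 5z = -43


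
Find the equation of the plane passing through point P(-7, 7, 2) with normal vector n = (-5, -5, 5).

The plane through P with normal n = (a, b, c) satisfies n·(r - P) = 0,
i.e. ax + by + cz = a·x₀ + b·y₀ + c·z₀.
d = (-5)·(-7) + (-5)·7 + 5·2
  = 35 - 35 + 10
  = 10
Equation: -5x - 5y + 5z = 10

-5x - 5y + 5z = 10


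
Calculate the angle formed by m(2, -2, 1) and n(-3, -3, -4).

m·n = 2·(-3) + (-2)·(-3) + 1·(-4) = -6 + 6 - 4 = -4
|m| = √(2² + (-2)² + 1²) = √9 ≈ 3
|n| = √((-3)² + (-3)² + (-4)²) = √34 ≈ 5.831
cos θ = (m·n)/(|m||n|) = -4/(3·5.831) ≈ -0.2287
θ = arccos(-0.2287) ≈ 103.2°

103.2°


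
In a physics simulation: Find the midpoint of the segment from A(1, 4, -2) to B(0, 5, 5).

M = ((x₁+x₂)/2, (y₁+y₂)/2, (z₁+z₂)/2)
  = ((1 + 0)/2, (4 + 5)/2, (-2 + 5)/2)
  = (1/2, 9/2, 3/2)
  = (0.5, 4.5, 1.5)

(0.5, 4.5, 1.5)


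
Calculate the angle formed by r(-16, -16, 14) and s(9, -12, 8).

r·s = (-16)·9 + (-16)·(-12) + 14·8 = -144 + 192 + 112 = 160
|r| = √((-16)² + (-16)² + 14²) = √708 ≈ 26.61
|s| = √(9² + (-12)² + 8²) = √289 ≈ 17
cos θ = (r·s)/(|r||s|) = 160/(26.61·17) ≈ 0.3537
θ = arccos(0.3537) ≈ 69.29°

69.29°


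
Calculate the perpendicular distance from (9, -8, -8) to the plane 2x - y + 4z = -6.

distance = |a·x₀ + b·y₀ + c·z₀ - d| / √(a² + b² + c²)
  = |2·9 + (-1)·(-8) + 4·(-8) - (-6)| / √(2² + (-1)² + 4²)
  = |18 + 8 - 32 + 6| / √(4 + 1 + 16)
  = |0| / √21
  = 0 / 4.583
  ≈ 0

0


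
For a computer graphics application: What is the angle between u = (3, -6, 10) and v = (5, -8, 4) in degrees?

u·v = 3·5 + (-6)·(-8) + 10·4 = 15 + 48 + 40 = 103
|u| = √(3² + (-6)² + 10²) = √145 ≈ 12.04
|v| = √(5² + (-8)² + 4²) = √105 ≈ 10.25
cos θ = (u·v)/(|u||v|) = 103/(12.04·10.25) ≈ 0.8348
θ = arccos(0.8348) ≈ 33.41°

33.41°


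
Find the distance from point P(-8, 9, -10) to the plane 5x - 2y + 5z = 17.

distance = |a·x₀ + b·y₀ + c·z₀ - d| / √(a² + b² + c²)
  = |5·(-8) + (-2)·9 + 5·(-10) - 17| / √(5² + (-2)² + 5²)
  = |-40 - 18 - 50 - 17| / √(25 + 4 + 25)
  = |-125| / √54
  = 125 / 7.348
  ≈ 17.01

17.01


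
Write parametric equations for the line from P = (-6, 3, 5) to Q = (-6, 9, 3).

Direction vector d = Q - P = (-6 + 6, 9 - 3, 3 - 5) = (0, 6, -2)
Parametric form r = P + t·d:
x = -6, y = 3 + 6t, z = 5 - 2t

x = -6, y = 3 + 6t, z = 5 - 2t


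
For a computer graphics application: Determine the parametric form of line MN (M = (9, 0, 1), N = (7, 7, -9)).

Direction vector d = N - M = (7 - 9, 7 + 0, -9 - 1) = (-2, 7, -10)
Parametric form r = M + t·d:
x = 9 - 2t, y = 0 + 7t, z = 1 - 10t

x = 9 - 2t, y = 0 + 7t, z = 1 - 10t


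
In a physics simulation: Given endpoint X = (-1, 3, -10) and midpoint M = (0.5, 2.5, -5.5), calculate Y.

Y = 2M - X
  = (2·0.5 - (-1), 2·2.5 - 3, 2·(-5.5) - (-10))
  = (1 + 1, 5 - 3, -11 + 10)
  = (2, 2, -1)

(2, 2, -1)


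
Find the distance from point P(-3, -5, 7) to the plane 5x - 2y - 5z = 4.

distance = |a·x₀ + b·y₀ + c·z₀ - d| / √(a² + b² + c²)
  = |5·(-3) + (-2)·(-5) + (-5)·7 - 4| / √(5² + (-2)² + (-5)²)
  = |-15 + 10 - 35 - 4| / √(25 + 4 + 25)
  = |-44| / √54
  = 44 / 7.348
  ≈ 5.988

5.988


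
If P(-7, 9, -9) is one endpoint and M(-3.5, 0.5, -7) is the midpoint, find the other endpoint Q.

Q = 2M - P
  = (2·(-3.5) - (-7), 2·0.5 - 9, 2·(-7) - (-9))
  = (-7 + 7, 1 - 9, -14 + 9)
  = (0, -8, -5)

(0, -8, -5)


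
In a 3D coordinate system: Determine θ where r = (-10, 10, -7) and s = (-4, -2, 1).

r·s = (-10)·(-4) + 10·(-2) + (-7)·1 = 40 - 20 - 7 = 13
|r| = √((-10)² + 10² + (-7)²) = √249 ≈ 15.78
|s| = √((-4)² + (-2)² + 1²) = √21 ≈ 4.583
cos θ = (r·s)/(|r||s|) = 13/(15.78·4.583) ≈ 0.1798
θ = arccos(0.1798) ≈ 79.64°

79.64°
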